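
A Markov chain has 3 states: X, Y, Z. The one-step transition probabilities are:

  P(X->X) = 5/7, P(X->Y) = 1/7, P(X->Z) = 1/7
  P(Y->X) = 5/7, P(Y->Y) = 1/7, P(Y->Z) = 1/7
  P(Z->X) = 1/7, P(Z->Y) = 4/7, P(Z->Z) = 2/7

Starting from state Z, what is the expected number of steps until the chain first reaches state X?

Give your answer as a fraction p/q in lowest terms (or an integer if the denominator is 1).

Answer: 35/13

Derivation:
Let h_i = expected steps to first reach X from state i.
Boundary: h_X = 0.
First-step equations for the other states:
  h_Y = 1 + 5/7*h_X + 1/7*h_Y + 1/7*h_Z
  h_Z = 1 + 1/7*h_X + 4/7*h_Y + 2/7*h_Z

Substituting h_X = 0 and rearranging gives the linear system (I - Q) h = 1:
  [6/7, -1/7] . (h_Y, h_Z) = 1
  [-4/7, 5/7] . (h_Y, h_Z) = 1

Solving yields:
  h_Y = 21/13
  h_Z = 35/13

Starting state is Z, so the expected hitting time is h_Z = 35/13.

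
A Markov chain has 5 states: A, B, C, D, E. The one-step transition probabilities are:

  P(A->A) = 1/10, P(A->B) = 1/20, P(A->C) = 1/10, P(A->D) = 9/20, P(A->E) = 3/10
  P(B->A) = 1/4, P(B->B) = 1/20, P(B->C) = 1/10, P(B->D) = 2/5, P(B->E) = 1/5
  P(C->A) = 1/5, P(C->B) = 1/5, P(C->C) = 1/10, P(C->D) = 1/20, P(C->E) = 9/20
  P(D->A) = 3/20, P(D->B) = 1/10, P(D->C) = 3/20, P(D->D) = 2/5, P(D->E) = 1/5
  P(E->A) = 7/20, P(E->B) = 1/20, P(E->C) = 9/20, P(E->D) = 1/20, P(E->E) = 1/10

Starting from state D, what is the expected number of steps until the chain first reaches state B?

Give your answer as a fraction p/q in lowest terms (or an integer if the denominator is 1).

Let h_i = expected steps to first reach B from state i.
Boundary: h_B = 0.
First-step equations for the other states:
  h_A = 1 + 1/10*h_A + 1/20*h_B + 1/10*h_C + 9/20*h_D + 3/10*h_E
  h_C = 1 + 1/5*h_A + 1/5*h_B + 1/10*h_C + 1/20*h_D + 9/20*h_E
  h_D = 1 + 3/20*h_A + 1/10*h_B + 3/20*h_C + 2/5*h_D + 1/5*h_E
  h_E = 1 + 7/20*h_A + 1/20*h_B + 9/20*h_C + 1/20*h_D + 1/10*h_E

Substituting h_B = 0 and rearranging gives the linear system (I - Q) h = 1:
  [9/10, -1/10, -9/20, -3/10] . (h_A, h_C, h_D, h_E) = 1
  [-1/5, 9/10, -1/20, -9/20] . (h_A, h_C, h_D, h_E) = 1
  [-3/20, -3/20, 3/5, -1/5] . (h_A, h_C, h_D, h_E) = 1
  [-7/20, -9/20, -1/20, 9/10] . (h_A, h_C, h_D, h_E) = 1

Solving yields:
  h_A = 31410/2921
  h_C = 27250/2921
  h_D = 29780/2921
  h_E = 30740/2921

Starting state is D, so the expected hitting time is h_D = 29780/2921.

Answer: 29780/2921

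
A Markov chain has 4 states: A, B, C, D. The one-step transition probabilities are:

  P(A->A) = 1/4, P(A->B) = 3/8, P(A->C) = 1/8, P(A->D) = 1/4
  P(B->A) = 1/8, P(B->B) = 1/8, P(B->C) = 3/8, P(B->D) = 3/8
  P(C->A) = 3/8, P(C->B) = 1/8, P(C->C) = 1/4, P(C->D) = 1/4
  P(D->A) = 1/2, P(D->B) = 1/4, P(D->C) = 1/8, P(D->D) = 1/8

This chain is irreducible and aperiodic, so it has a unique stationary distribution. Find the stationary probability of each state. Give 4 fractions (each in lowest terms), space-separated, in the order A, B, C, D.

Answer: 208/673 157/673 141/673 167/673

Derivation:
The stationary distribution satisfies pi = pi * P, i.e.:
  pi_A = 1/4*pi_A + 1/8*pi_B + 3/8*pi_C + 1/2*pi_D
  pi_B = 3/8*pi_A + 1/8*pi_B + 1/8*pi_C + 1/4*pi_D
  pi_C = 1/8*pi_A + 3/8*pi_B + 1/4*pi_C + 1/8*pi_D
  pi_D = 1/4*pi_A + 3/8*pi_B + 1/4*pi_C + 1/8*pi_D
with normalization: pi_A + pi_B + pi_C + pi_D = 1.

Using the first 3 balance equations plus normalization, the linear system A*pi = b is:
  [-3/4, 1/8, 3/8, 1/2] . pi = 0
  [3/8, -7/8, 1/8, 1/4] . pi = 0
  [1/8, 3/8, -3/4, 1/8] . pi = 0
  [1, 1, 1, 1] . pi = 1

Solving yields:
  pi_A = 208/673
  pi_B = 157/673
  pi_C = 141/673
  pi_D = 167/673

Verification (pi * P):
  208/673*1/4 + 157/673*1/8 + 141/673*3/8 + 167/673*1/2 = 208/673 = pi_A  (ok)
  208/673*3/8 + 157/673*1/8 + 141/673*1/8 + 167/673*1/4 = 157/673 = pi_B  (ok)
  208/673*1/8 + 157/673*3/8 + 141/673*1/4 + 167/673*1/8 = 141/673 = pi_C  (ok)
  208/673*1/4 + 157/673*3/8 + 141/673*1/4 + 167/673*1/8 = 167/673 = pi_D  (ok)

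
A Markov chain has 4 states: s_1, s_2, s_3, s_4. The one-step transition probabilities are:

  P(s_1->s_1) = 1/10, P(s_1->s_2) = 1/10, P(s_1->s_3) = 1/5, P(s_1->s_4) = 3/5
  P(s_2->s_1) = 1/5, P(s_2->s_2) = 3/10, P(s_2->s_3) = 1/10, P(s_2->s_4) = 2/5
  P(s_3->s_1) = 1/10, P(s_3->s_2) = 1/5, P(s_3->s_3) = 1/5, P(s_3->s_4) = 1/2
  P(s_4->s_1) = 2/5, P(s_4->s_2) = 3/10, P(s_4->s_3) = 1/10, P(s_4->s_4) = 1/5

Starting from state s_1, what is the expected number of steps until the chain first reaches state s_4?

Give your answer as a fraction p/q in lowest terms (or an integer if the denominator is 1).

Answer: 270/149

Derivation:
Let h_i = expected steps to first reach s_4 from state i.
Boundary: h_s_4 = 0.
First-step equations for the other states:
  h_s_1 = 1 + 1/10*h_s_1 + 1/10*h_s_2 + 1/5*h_s_3 + 3/5*h_s_4
  h_s_2 = 1 + 1/5*h_s_1 + 3/10*h_s_2 + 1/10*h_s_3 + 2/5*h_s_4
  h_s_3 = 1 + 1/10*h_s_1 + 1/5*h_s_2 + 1/5*h_s_3 + 1/2*h_s_4

Substituting h_s_4 = 0 and rearranging gives the linear system (I - Q) h = 1:
  [9/10, -1/10, -1/5] . (h_s_1, h_s_2, h_s_3) = 1
  [-1/5, 7/10, -1/10] . (h_s_1, h_s_2, h_s_3) = 1
  [-1/10, -1/5, 4/5] . (h_s_1, h_s_2, h_s_3) = 1

Solving yields:
  h_s_1 = 270/149
  h_s_2 = 1000/447
  h_s_3 = 910/447

Starting state is s_1, so the expected hitting time is h_s_1 = 270/149.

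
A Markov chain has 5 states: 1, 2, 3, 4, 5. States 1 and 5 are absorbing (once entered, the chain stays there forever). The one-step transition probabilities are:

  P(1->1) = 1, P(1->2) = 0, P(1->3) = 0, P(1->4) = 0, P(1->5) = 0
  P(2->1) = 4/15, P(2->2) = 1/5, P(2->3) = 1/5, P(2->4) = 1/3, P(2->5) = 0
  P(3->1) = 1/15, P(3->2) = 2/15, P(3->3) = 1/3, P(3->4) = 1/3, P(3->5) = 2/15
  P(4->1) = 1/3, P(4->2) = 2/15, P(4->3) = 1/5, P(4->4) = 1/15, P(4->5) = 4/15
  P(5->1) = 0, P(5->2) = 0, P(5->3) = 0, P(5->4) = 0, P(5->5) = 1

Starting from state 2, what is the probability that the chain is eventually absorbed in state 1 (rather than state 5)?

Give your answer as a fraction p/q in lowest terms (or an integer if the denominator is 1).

Answer: 441/628

Derivation:
Let a_i = P(absorbed in 1 | start in state i).
Boundary conditions: a_1 = 1, a_5 = 0.
For each transient state i, a_i = sum_j P(i->j) * a_j:
  a_2 = 4/15*a_1 + 1/5*a_2 + 1/5*a_3 + 1/3*a_4 + 0*a_5
  a_3 = 1/15*a_1 + 2/15*a_2 + 1/3*a_3 + 1/3*a_4 + 2/15*a_5
  a_4 = 1/3*a_1 + 2/15*a_2 + 1/5*a_3 + 1/15*a_4 + 4/15*a_5

Substituting a_1 = 1 and a_5 = 0, rearrange to (I - Q) a = r where r[i] = P(i -> 1):
  [4/5, -1/5, -1/3] . (a_2, a_3, a_4) = 4/15
  [-2/15, 2/3, -1/3] . (a_2, a_3, a_4) = 1/15
  [-2/15, -1/5, 14/15] . (a_2, a_3, a_4) = 1/3

Solving yields:
  a_2 = 441/628
  a_3 = 165/314
  a_4 = 179/314

Starting state is 2, so the absorption probability is a_2 = 441/628.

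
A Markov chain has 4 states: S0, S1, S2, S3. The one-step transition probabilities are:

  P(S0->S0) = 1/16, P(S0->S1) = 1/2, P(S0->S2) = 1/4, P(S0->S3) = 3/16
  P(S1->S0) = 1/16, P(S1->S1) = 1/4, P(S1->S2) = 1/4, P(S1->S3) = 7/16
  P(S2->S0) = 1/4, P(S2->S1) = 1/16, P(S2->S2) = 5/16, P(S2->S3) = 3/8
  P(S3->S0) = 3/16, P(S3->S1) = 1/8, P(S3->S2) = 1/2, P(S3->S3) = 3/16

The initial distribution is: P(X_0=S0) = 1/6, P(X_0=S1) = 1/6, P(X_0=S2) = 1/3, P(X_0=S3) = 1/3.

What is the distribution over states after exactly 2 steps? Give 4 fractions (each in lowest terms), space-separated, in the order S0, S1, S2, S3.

Answer: 127/768 145/768 265/768 77/256

Derivation:
Propagating the distribution step by step (d_{t+1} = d_t * P):
d_0 = (S0=1/6, S1=1/6, S2=1/3, S3=1/3)
  d_1[S0] = 1/6*1/16 + 1/6*1/16 + 1/3*1/4 + 1/3*3/16 = 1/6
  d_1[S1] = 1/6*1/2 + 1/6*1/4 + 1/3*1/16 + 1/3*1/8 = 3/16
  d_1[S2] = 1/6*1/4 + 1/6*1/4 + 1/3*5/16 + 1/3*1/2 = 17/48
  d_1[S3] = 1/6*3/16 + 1/6*7/16 + 1/3*3/8 + 1/3*3/16 = 7/24
d_1 = (S0=1/6, S1=3/16, S2=17/48, S3=7/24)
  d_2[S0] = 1/6*1/16 + 3/16*1/16 + 17/48*1/4 + 7/24*3/16 = 127/768
  d_2[S1] = 1/6*1/2 + 3/16*1/4 + 17/48*1/16 + 7/24*1/8 = 145/768
  d_2[S2] = 1/6*1/4 + 3/16*1/4 + 17/48*5/16 + 7/24*1/2 = 265/768
  d_2[S3] = 1/6*3/16 + 3/16*7/16 + 17/48*3/8 + 7/24*3/16 = 77/256
d_2 = (S0=127/768, S1=145/768, S2=265/768, S3=77/256)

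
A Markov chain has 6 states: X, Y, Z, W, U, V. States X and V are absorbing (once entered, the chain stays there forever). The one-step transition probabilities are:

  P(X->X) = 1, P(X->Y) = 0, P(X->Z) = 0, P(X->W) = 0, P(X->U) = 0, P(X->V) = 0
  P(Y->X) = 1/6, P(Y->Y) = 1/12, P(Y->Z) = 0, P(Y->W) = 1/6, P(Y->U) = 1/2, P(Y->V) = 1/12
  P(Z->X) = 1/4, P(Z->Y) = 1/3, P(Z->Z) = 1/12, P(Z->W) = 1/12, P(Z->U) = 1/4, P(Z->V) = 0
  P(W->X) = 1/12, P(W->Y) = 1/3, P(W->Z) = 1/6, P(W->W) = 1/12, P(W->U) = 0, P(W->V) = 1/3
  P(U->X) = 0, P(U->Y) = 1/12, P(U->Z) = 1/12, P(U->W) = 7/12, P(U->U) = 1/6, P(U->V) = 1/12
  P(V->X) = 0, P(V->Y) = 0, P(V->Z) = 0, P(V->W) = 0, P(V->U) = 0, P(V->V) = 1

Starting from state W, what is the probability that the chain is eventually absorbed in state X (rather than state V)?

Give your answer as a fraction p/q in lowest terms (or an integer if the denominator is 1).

Let a_i = P(absorbed in X | start in state i).
Boundary conditions: a_X = 1, a_V = 0.
For each transient state i, a_i = sum_j P(i->j) * a_j:
  a_Y = 1/6*a_X + 1/12*a_Y + 0*a_Z + 1/6*a_W + 1/2*a_U + 1/12*a_V
  a_Z = 1/4*a_X + 1/3*a_Y + 1/12*a_Z + 1/12*a_W + 1/4*a_U + 0*a_V
  a_W = 1/12*a_X + 1/3*a_Y + 1/6*a_Z + 1/12*a_W + 0*a_U + 1/3*a_V
  a_U = 0*a_X + 1/12*a_Y + 1/12*a_Z + 7/12*a_W + 1/6*a_U + 1/12*a_V

Substituting a_X = 1 and a_V = 0, rearrange to (I - Q) a = r where r[i] = P(i -> X):
  [11/12, 0, -1/6, -1/2] . (a_Y, a_Z, a_W, a_U) = 1/6
  [-1/3, 11/12, -1/12, -1/4] . (a_Y, a_Z, a_W, a_U) = 1/4
  [-1/3, -1/6, 11/12, 0] . (a_Y, a_Z, a_W, a_U) = 1/12
  [-1/12, -1/12, -7/12, 5/6] . (a_Y, a_Z, a_W, a_U) = 0

Solving yields:
  a_Y = 3482/8051
  a_Z = 4471/8051
  a_W = 2811/8051
  a_U = 2763/8051

Starting state is W, so the absorption probability is a_W = 2811/8051.

Answer: 2811/8051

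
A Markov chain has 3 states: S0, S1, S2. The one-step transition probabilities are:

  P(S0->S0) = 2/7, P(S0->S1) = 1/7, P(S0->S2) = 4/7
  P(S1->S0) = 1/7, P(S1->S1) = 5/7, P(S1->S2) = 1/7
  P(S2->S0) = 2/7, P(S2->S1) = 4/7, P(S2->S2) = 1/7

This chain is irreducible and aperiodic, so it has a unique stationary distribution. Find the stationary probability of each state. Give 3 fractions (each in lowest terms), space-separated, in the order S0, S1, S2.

Answer: 8/39 22/39 3/13

Derivation:
The stationary distribution satisfies pi = pi * P, i.e.:
  pi_S0 = 2/7*pi_S0 + 1/7*pi_S1 + 2/7*pi_S2
  pi_S1 = 1/7*pi_S0 + 5/7*pi_S1 + 4/7*pi_S2
  pi_S2 = 4/7*pi_S0 + 1/7*pi_S1 + 1/7*pi_S2
with normalization: pi_S0 + pi_S1 + pi_S2 = 1.

Using the first 2 balance equations plus normalization, the linear system A*pi = b is:
  [-5/7, 1/7, 2/7] . pi = 0
  [1/7, -2/7, 4/7] . pi = 0
  [1, 1, 1] . pi = 1

Solving yields:
  pi_S0 = 8/39
  pi_S1 = 22/39
  pi_S2 = 3/13

Verification (pi * P):
  8/39*2/7 + 22/39*1/7 + 3/13*2/7 = 8/39 = pi_S0  (ok)
  8/39*1/7 + 22/39*5/7 + 3/13*4/7 = 22/39 = pi_S1  (ok)
  8/39*4/7 + 22/39*1/7 + 3/13*1/7 = 3/13 = pi_S2  (ok)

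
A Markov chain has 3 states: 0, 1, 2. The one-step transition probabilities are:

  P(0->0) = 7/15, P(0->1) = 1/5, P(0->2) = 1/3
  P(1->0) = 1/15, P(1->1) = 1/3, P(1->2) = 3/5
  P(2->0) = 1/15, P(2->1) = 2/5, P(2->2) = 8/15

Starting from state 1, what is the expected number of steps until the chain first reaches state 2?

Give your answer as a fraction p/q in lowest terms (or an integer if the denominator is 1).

Answer: 135/77

Derivation:
Let h_i = expected steps to first reach 2 from state i.
Boundary: h_2 = 0.
First-step equations for the other states:
  h_0 = 1 + 7/15*h_0 + 1/5*h_1 + 1/3*h_2
  h_1 = 1 + 1/15*h_0 + 1/3*h_1 + 3/5*h_2

Substituting h_2 = 0 and rearranging gives the linear system (I - Q) h = 1:
  [8/15, -1/5] . (h_0, h_1) = 1
  [-1/15, 2/3] . (h_0, h_1) = 1

Solving yields:
  h_0 = 195/77
  h_1 = 135/77

Starting state is 1, so the expected hitting time is h_1 = 135/77.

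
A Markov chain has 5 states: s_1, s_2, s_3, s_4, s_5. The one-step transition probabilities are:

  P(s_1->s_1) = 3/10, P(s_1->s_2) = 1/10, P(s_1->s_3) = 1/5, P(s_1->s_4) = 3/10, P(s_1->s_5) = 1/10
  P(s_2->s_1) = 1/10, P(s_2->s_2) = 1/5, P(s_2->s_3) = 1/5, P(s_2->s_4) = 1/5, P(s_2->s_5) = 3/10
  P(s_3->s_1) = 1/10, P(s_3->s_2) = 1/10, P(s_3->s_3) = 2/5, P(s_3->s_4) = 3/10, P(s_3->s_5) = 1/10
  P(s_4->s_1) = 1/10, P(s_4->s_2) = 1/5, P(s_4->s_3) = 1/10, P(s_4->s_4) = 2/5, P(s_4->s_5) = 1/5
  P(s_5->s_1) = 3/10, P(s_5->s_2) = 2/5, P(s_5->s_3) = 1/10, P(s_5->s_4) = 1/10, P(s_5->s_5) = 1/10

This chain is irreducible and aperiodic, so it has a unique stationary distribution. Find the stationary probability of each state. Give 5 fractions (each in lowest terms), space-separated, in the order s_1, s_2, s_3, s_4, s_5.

The stationary distribution satisfies pi = pi * P, i.e.:
  pi_s_1 = 3/10*pi_s_1 + 1/10*pi_s_2 + 1/10*pi_s_3 + 1/10*pi_s_4 + 3/10*pi_s_5
  pi_s_2 = 1/10*pi_s_1 + 1/5*pi_s_2 + 1/10*pi_s_3 + 1/5*pi_s_4 + 2/5*pi_s_5
  pi_s_3 = 1/5*pi_s_1 + 1/5*pi_s_2 + 2/5*pi_s_3 + 1/10*pi_s_4 + 1/10*pi_s_5
  pi_s_4 = 3/10*pi_s_1 + 1/5*pi_s_2 + 3/10*pi_s_3 + 2/5*pi_s_4 + 1/10*pi_s_5
  pi_s_5 = 1/10*pi_s_1 + 3/10*pi_s_2 + 1/10*pi_s_3 + 1/5*pi_s_4 + 1/10*pi_s_5
with normalization: pi_s_1 + pi_s_2 + pi_s_3 + pi_s_4 + pi_s_5 = 1.

Using the first 4 balance equations plus normalization, the linear system A*pi = b is:
  [-7/10, 1/10, 1/10, 1/10, 3/10] . pi = 0
  [1/10, -4/5, 1/10, 1/5, 2/5] . pi = 0
  [1/5, 1/5, -3/5, 1/10, 1/10] . pi = 0
  [3/10, 1/5, 3/10, -3/5, 1/10] . pi = 0
  [1, 1, 1, 1, 1] . pi = 1

Solving yields:
  pi_s_1 = 1055/6328
  pi_s_2 = 156/791
  pi_s_3 = 1233/6328
  pi_s_4 = 31/113
  pi_s_5 = 132/791

Verification (pi * P):
  1055/6328*3/10 + 156/791*1/10 + 1233/6328*1/10 + 31/113*1/10 + 132/791*3/10 = 1055/6328 = pi_s_1  (ok)
  1055/6328*1/10 + 156/791*1/5 + 1233/6328*1/10 + 31/113*1/5 + 132/791*2/5 = 156/791 = pi_s_2  (ok)
  1055/6328*1/5 + 156/791*1/5 + 1233/6328*2/5 + 31/113*1/10 + 132/791*1/10 = 1233/6328 = pi_s_3  (ok)
  1055/6328*3/10 + 156/791*1/5 + 1233/6328*3/10 + 31/113*2/5 + 132/791*1/10 = 31/113 = pi_s_4  (ok)
  1055/6328*1/10 + 156/791*3/10 + 1233/6328*1/10 + 31/113*1/5 + 132/791*1/10 = 132/791 = pi_s_5  (ok)

Answer: 1055/6328 156/791 1233/6328 31/113 132/791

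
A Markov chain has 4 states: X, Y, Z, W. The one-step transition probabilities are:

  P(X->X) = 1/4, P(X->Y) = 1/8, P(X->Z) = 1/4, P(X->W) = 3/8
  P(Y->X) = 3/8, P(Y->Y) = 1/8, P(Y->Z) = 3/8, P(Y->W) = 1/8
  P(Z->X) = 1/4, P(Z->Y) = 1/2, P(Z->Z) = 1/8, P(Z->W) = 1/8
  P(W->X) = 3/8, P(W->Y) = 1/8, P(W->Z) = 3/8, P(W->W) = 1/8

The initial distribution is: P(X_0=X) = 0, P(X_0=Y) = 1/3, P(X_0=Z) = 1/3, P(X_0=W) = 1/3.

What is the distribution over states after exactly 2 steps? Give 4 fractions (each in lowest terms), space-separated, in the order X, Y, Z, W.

Answer: 19/64 15/64 25/96 5/24

Derivation:
Propagating the distribution step by step (d_{t+1} = d_t * P):
d_0 = (X=0, Y=1/3, Z=1/3, W=1/3)
  d_1[X] = 0*1/4 + 1/3*3/8 + 1/3*1/4 + 1/3*3/8 = 1/3
  d_1[Y] = 0*1/8 + 1/3*1/8 + 1/3*1/2 + 1/3*1/8 = 1/4
  d_1[Z] = 0*1/4 + 1/3*3/8 + 1/3*1/8 + 1/3*3/8 = 7/24
  d_1[W] = 0*3/8 + 1/3*1/8 + 1/3*1/8 + 1/3*1/8 = 1/8
d_1 = (X=1/3, Y=1/4, Z=7/24, W=1/8)
  d_2[X] = 1/3*1/4 + 1/4*3/8 + 7/24*1/4 + 1/8*3/8 = 19/64
  d_2[Y] = 1/3*1/8 + 1/4*1/8 + 7/24*1/2 + 1/8*1/8 = 15/64
  d_2[Z] = 1/3*1/4 + 1/4*3/8 + 7/24*1/8 + 1/8*3/8 = 25/96
  d_2[W] = 1/3*3/8 + 1/4*1/8 + 7/24*1/8 + 1/8*1/8 = 5/24
d_2 = (X=19/64, Y=15/64, Z=25/96, W=5/24)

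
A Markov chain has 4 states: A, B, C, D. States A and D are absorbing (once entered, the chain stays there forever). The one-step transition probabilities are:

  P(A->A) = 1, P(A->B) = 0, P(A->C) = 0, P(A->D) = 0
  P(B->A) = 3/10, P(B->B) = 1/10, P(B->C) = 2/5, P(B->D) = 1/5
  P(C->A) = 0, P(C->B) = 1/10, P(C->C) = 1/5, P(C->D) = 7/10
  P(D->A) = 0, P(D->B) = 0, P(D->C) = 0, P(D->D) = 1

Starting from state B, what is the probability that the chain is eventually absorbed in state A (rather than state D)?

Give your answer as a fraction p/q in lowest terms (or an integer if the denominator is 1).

Let a_i = P(absorbed in A | start in state i).
Boundary conditions: a_A = 1, a_D = 0.
For each transient state i, a_i = sum_j P(i->j) * a_j:
  a_B = 3/10*a_A + 1/10*a_B + 2/5*a_C + 1/5*a_D
  a_C = 0*a_A + 1/10*a_B + 1/5*a_C + 7/10*a_D

Substituting a_A = 1 and a_D = 0, rearrange to (I - Q) a = r where r[i] = P(i -> A):
  [9/10, -2/5] . (a_B, a_C) = 3/10
  [-1/10, 4/5] . (a_B, a_C) = 0

Solving yields:
  a_B = 6/17
  a_C = 3/68

Starting state is B, so the absorption probability is a_B = 6/17.

Answer: 6/17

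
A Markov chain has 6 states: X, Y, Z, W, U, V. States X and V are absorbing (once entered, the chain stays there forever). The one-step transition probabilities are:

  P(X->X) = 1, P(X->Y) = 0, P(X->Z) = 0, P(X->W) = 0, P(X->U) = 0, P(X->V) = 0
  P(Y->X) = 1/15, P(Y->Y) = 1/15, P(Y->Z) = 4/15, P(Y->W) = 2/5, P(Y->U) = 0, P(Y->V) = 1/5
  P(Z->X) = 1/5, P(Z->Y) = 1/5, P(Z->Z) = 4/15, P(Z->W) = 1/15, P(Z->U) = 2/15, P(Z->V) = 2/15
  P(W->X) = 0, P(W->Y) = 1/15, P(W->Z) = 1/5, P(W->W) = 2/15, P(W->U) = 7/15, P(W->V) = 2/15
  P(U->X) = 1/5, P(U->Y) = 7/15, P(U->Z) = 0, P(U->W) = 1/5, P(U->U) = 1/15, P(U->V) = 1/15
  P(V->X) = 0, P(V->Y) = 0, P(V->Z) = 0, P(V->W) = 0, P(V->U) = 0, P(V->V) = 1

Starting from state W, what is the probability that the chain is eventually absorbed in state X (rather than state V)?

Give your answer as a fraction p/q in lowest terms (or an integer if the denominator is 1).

Let a_i = P(absorbed in X | start in state i).
Boundary conditions: a_X = 1, a_V = 0.
For each transient state i, a_i = sum_j P(i->j) * a_j:
  a_Y = 1/15*a_X + 1/15*a_Y + 4/15*a_Z + 2/5*a_W + 0*a_U + 1/5*a_V
  a_Z = 1/5*a_X + 1/5*a_Y + 4/15*a_Z + 1/15*a_W + 2/15*a_U + 2/15*a_V
  a_W = 0*a_X + 1/15*a_Y + 1/5*a_Z + 2/15*a_W + 7/15*a_U + 2/15*a_V
  a_U = 1/5*a_X + 7/15*a_Y + 0*a_Z + 1/5*a_W + 1/15*a_U + 1/15*a_V

Substituting a_X = 1 and a_V = 0, rearrange to (I - Q) a = r where r[i] = P(i -> X):
  [14/15, -4/15, -2/5, 0] . (a_Y, a_Z, a_W, a_U) = 1/15
  [-1/5, 11/15, -1/15, -2/15] . (a_Y, a_Z, a_W, a_U) = 1/5
  [-1/15, -1/5, 13/15, -7/15] . (a_Y, a_Z, a_W, a_U) = 0
  [-7/15, 0, -1/5, 14/15] . (a_Y, a_Z, a_W, a_U) = 1/5

Solving yields:
  a_Y = 6289/15852
  a_Z = 4045/7926
  a_W = 2213/5284
  a_U = 1991/3963

Starting state is W, so the absorption probability is a_W = 2213/5284.

Answer: 2213/5284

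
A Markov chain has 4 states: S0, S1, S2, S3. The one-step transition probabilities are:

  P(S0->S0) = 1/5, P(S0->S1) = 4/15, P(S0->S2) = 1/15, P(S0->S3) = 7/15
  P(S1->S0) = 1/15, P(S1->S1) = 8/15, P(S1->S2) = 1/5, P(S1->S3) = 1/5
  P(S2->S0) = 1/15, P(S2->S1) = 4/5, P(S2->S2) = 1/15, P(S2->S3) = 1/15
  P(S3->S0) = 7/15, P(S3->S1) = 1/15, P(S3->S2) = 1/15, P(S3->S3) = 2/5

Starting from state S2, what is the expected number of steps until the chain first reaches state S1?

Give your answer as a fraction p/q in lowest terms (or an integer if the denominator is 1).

Answer: 1410/791

Derivation:
Let h_i = expected steps to first reach S1 from state i.
Boundary: h_S1 = 0.
First-step equations for the other states:
  h_S0 = 1 + 1/5*h_S0 + 4/15*h_S1 + 1/15*h_S2 + 7/15*h_S3
  h_S2 = 1 + 1/15*h_S0 + 4/5*h_S1 + 1/15*h_S2 + 1/15*h_S3
  h_S3 = 1 + 7/15*h_S0 + 1/15*h_S1 + 1/15*h_S2 + 2/5*h_S3

Substituting h_S1 = 0 and rearranging gives the linear system (I - Q) h = 1:
  [4/5, -1/15, -7/15] . (h_S0, h_S2, h_S3) = 1
  [-1/15, 14/15, -1/15] . (h_S0, h_S2, h_S3) = 1
  [-7/15, -1/15, 3/5] . (h_S0, h_S2, h_S3) = 1

Solving yields:
  h_S0 = 3600/791
  h_S2 = 1410/791
  h_S3 = 4275/791

Starting state is S2, so the expected hitting time is h_S2 = 1410/791.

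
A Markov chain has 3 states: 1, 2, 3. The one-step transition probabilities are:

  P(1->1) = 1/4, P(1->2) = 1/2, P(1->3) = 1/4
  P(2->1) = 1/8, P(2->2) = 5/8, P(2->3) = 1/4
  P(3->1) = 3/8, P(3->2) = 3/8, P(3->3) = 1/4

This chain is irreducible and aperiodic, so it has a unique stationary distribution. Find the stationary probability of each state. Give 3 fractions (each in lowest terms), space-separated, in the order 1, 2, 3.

The stationary distribution satisfies pi = pi * P, i.e.:
  pi_1 = 1/4*pi_1 + 1/8*pi_2 + 3/8*pi_3
  pi_2 = 1/2*pi_1 + 5/8*pi_2 + 3/8*pi_3
  pi_3 = 1/4*pi_1 + 1/4*pi_2 + 1/4*pi_3
with normalization: pi_1 + pi_2 + pi_3 = 1.

Using the first 2 balance equations plus normalization, the linear system A*pi = b is:
  [-3/4, 1/8, 3/8] . pi = 0
  [1/2, -3/8, 3/8] . pi = 0
  [1, 1, 1] . pi = 1

Solving yields:
  pi_1 = 3/14
  pi_2 = 15/28
  pi_3 = 1/4

Verification (pi * P):
  3/14*1/4 + 15/28*1/8 + 1/4*3/8 = 3/14 = pi_1  (ok)
  3/14*1/2 + 15/28*5/8 + 1/4*3/8 = 15/28 = pi_2  (ok)
  3/14*1/4 + 15/28*1/4 + 1/4*1/4 = 1/4 = pi_3  (ok)

Answer: 3/14 15/28 1/4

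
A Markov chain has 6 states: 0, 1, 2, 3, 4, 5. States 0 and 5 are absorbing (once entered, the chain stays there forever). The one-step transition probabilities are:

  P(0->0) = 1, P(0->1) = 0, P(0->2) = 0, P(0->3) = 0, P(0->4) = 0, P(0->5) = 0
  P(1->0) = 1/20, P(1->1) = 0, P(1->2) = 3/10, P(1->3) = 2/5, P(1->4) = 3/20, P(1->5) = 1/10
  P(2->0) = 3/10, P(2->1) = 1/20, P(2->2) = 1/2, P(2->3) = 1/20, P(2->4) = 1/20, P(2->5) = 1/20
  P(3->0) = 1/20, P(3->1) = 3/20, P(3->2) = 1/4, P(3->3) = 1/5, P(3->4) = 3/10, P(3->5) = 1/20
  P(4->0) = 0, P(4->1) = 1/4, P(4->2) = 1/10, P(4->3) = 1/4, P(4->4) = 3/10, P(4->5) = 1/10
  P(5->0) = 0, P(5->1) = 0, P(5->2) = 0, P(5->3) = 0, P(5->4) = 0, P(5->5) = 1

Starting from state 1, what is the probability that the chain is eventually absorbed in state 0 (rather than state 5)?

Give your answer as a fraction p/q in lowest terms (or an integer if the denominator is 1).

Answer: 15121/24322

Derivation:
Let a_i = P(absorbed in 0 | start in state i).
Boundary conditions: a_0 = 1, a_5 = 0.
For each transient state i, a_i = sum_j P(i->j) * a_j:
  a_1 = 1/20*a_0 + 0*a_1 + 3/10*a_2 + 2/5*a_3 + 3/20*a_4 + 1/10*a_5
  a_2 = 3/10*a_0 + 1/20*a_1 + 1/2*a_2 + 1/20*a_3 + 1/20*a_4 + 1/20*a_5
  a_3 = 1/20*a_0 + 3/20*a_1 + 1/4*a_2 + 1/5*a_3 + 3/10*a_4 + 1/20*a_5
  a_4 = 0*a_0 + 1/4*a_1 + 1/10*a_2 + 1/4*a_3 + 3/10*a_4 + 1/10*a_5

Substituting a_0 = 1 and a_5 = 0, rearrange to (I - Q) a = r where r[i] = P(i -> 0):
  [1, -3/10, -2/5, -3/20] . (a_1, a_2, a_3, a_4) = 1/20
  [-1/20, 1/2, -1/20, -1/20] . (a_1, a_2, a_3, a_4) = 3/10
  [-3/20, -1/4, 4/5, -3/10] . (a_1, a_2, a_3, a_4) = 1/20
  [-1/4, -1/10, -1/4, 7/10] . (a_1, a_2, a_3, a_4) = 0

Solving yields:
  a_1 = 15121/24322
  a_2 = 19007/24322
  a_3 = 15401/24322
  a_4 = 6808/12161

Starting state is 1, so the absorption probability is a_1 = 15121/24322.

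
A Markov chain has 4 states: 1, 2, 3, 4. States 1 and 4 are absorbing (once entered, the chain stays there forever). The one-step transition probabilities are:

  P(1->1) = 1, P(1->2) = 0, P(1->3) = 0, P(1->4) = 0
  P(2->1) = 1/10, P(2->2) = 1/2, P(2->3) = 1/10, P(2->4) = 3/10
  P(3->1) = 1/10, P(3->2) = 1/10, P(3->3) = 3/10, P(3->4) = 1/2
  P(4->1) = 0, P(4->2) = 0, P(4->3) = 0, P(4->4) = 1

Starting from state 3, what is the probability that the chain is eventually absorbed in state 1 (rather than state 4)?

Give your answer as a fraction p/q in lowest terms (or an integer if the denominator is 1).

Answer: 3/17

Derivation:
Let a_i = P(absorbed in 1 | start in state i).
Boundary conditions: a_1 = 1, a_4 = 0.
For each transient state i, a_i = sum_j P(i->j) * a_j:
  a_2 = 1/10*a_1 + 1/2*a_2 + 1/10*a_3 + 3/10*a_4
  a_3 = 1/10*a_1 + 1/10*a_2 + 3/10*a_3 + 1/2*a_4

Substituting a_1 = 1 and a_4 = 0, rearrange to (I - Q) a = r where r[i] = P(i -> 1):
  [1/2, -1/10] . (a_2, a_3) = 1/10
  [-1/10, 7/10] . (a_2, a_3) = 1/10

Solving yields:
  a_2 = 4/17
  a_3 = 3/17

Starting state is 3, so the absorption probability is a_3 = 3/17.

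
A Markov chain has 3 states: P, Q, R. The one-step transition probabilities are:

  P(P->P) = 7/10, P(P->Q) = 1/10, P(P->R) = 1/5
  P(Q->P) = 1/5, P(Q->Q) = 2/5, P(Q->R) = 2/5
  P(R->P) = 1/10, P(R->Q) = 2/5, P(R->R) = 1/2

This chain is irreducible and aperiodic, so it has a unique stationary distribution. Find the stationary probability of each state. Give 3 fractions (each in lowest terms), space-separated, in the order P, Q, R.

Answer: 14/43 13/43 16/43

Derivation:
The stationary distribution satisfies pi = pi * P, i.e.:
  pi_P = 7/10*pi_P + 1/5*pi_Q + 1/10*pi_R
  pi_Q = 1/10*pi_P + 2/5*pi_Q + 2/5*pi_R
  pi_R = 1/5*pi_P + 2/5*pi_Q + 1/2*pi_R
with normalization: pi_P + pi_Q + pi_R = 1.

Using the first 2 balance equations plus normalization, the linear system A*pi = b is:
  [-3/10, 1/5, 1/10] . pi = 0
  [1/10, -3/5, 2/5] . pi = 0
  [1, 1, 1] . pi = 1

Solving yields:
  pi_P = 14/43
  pi_Q = 13/43
  pi_R = 16/43

Verification (pi * P):
  14/43*7/10 + 13/43*1/5 + 16/43*1/10 = 14/43 = pi_P  (ok)
  14/43*1/10 + 13/43*2/5 + 16/43*2/5 = 13/43 = pi_Q  (ok)
  14/43*1/5 + 13/43*2/5 + 16/43*1/2 = 16/43 = pi_R  (ok)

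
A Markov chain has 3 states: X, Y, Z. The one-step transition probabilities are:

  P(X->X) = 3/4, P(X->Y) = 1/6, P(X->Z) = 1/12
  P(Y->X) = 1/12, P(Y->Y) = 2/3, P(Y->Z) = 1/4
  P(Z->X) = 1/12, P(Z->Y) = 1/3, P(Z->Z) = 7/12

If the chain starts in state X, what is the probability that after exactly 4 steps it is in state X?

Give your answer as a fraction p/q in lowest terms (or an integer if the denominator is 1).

Answer: 43/108

Derivation:
Computing P^4 by repeated multiplication:
P^1 =
  X: [3/4, 1/6, 1/12]
  Y: [1/12, 2/3, 1/4]
  Z: [1/12, 1/3, 7/12]
P^2 =
  X: [7/12, 19/72, 11/72]
  Y: [5/36, 13/24, 23/72]
  Z: [5/36, 31/72, 31/72]
P^3 =
  X: [17/36, 35/108, 11/54]
  Y: [19/108, 53/108, 1/3]
  Z: [19/108, 49/108, 10/27]
P^4 =
  X: [43/108, 235/648, 155/648]
  Y: [65/324, 101/216, 215/648]
  Z: [65/324, 295/648, 223/648]

(P^4)[X -> X] = 43/108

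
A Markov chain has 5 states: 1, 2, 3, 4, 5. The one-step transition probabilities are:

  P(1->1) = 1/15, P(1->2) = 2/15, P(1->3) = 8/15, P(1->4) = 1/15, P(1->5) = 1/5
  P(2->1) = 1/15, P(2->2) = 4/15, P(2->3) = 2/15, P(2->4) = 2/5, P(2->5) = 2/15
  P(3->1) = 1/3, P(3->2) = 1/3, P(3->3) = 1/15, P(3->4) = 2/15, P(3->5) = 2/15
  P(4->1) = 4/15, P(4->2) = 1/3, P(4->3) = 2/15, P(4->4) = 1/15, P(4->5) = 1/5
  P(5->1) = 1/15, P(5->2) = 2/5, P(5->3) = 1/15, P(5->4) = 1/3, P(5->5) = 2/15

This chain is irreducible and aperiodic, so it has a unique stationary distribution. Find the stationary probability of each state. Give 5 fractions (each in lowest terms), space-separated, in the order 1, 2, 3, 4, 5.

Answer: 2731/17433 6811/23244 1347/7748 3803/17433 920/5811

Derivation:
The stationary distribution satisfies pi = pi * P, i.e.:
  pi_1 = 1/15*pi_1 + 1/15*pi_2 + 1/3*pi_3 + 4/15*pi_4 + 1/15*pi_5
  pi_2 = 2/15*pi_1 + 4/15*pi_2 + 1/3*pi_3 + 1/3*pi_4 + 2/5*pi_5
  pi_3 = 8/15*pi_1 + 2/15*pi_2 + 1/15*pi_3 + 2/15*pi_4 + 1/15*pi_5
  pi_4 = 1/15*pi_1 + 2/5*pi_2 + 2/15*pi_3 + 1/15*pi_4 + 1/3*pi_5
  pi_5 = 1/5*pi_1 + 2/15*pi_2 + 2/15*pi_3 + 1/5*pi_4 + 2/15*pi_5
with normalization: pi_1 + pi_2 + pi_3 + pi_4 + pi_5 = 1.

Using the first 4 balance equations plus normalization, the linear system A*pi = b is:
  [-14/15, 1/15, 1/3, 4/15, 1/15] . pi = 0
  [2/15, -11/15, 1/3, 1/3, 2/5] . pi = 0
  [8/15, 2/15, -14/15, 2/15, 1/15] . pi = 0
  [1/15, 2/5, 2/15, -14/15, 1/3] . pi = 0
  [1, 1, 1, 1, 1] . pi = 1

Solving yields:
  pi_1 = 2731/17433
  pi_2 = 6811/23244
  pi_3 = 1347/7748
  pi_4 = 3803/17433
  pi_5 = 920/5811

Verification (pi * P):
  2731/17433*1/15 + 6811/23244*1/15 + 1347/7748*1/3 + 3803/17433*4/15 + 920/5811*1/15 = 2731/17433 = pi_1  (ok)
  2731/17433*2/15 + 6811/23244*4/15 + 1347/7748*1/3 + 3803/17433*1/3 + 920/5811*2/5 = 6811/23244 = pi_2  (ok)
  2731/17433*8/15 + 6811/23244*2/15 + 1347/7748*1/15 + 3803/17433*2/15 + 920/5811*1/15 = 1347/7748 = pi_3  (ok)
  2731/17433*1/15 + 6811/23244*2/5 + 1347/7748*2/15 + 3803/17433*1/15 + 920/5811*1/3 = 3803/17433 = pi_4  (ok)
  2731/17433*1/5 + 6811/23244*2/15 + 1347/7748*2/15 + 3803/17433*1/5 + 920/5811*2/15 = 920/5811 = pi_5  (ok)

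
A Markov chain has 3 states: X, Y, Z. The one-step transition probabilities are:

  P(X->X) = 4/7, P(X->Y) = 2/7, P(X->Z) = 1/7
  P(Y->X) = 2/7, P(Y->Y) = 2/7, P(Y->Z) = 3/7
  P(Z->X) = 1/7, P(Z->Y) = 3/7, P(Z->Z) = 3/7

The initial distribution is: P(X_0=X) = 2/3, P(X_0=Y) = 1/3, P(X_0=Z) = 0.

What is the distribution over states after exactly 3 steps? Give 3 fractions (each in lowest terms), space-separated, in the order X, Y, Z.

Answer: 365/1029 337/1029 109/343

Derivation:
Propagating the distribution step by step (d_{t+1} = d_t * P):
d_0 = (X=2/3, Y=1/3, Z=0)
  d_1[X] = 2/3*4/7 + 1/3*2/7 + 0*1/7 = 10/21
  d_1[Y] = 2/3*2/7 + 1/3*2/7 + 0*3/7 = 2/7
  d_1[Z] = 2/3*1/7 + 1/3*3/7 + 0*3/7 = 5/21
d_1 = (X=10/21, Y=2/7, Z=5/21)
  d_2[X] = 10/21*4/7 + 2/7*2/7 + 5/21*1/7 = 19/49
  d_2[Y] = 10/21*2/7 + 2/7*2/7 + 5/21*3/7 = 47/147
  d_2[Z] = 10/21*1/7 + 2/7*3/7 + 5/21*3/7 = 43/147
d_2 = (X=19/49, Y=47/147, Z=43/147)
  d_3[X] = 19/49*4/7 + 47/147*2/7 + 43/147*1/7 = 365/1029
  d_3[Y] = 19/49*2/7 + 47/147*2/7 + 43/147*3/7 = 337/1029
  d_3[Z] = 19/49*1/7 + 47/147*3/7 + 43/147*3/7 = 109/343
d_3 = (X=365/1029, Y=337/1029, Z=109/343)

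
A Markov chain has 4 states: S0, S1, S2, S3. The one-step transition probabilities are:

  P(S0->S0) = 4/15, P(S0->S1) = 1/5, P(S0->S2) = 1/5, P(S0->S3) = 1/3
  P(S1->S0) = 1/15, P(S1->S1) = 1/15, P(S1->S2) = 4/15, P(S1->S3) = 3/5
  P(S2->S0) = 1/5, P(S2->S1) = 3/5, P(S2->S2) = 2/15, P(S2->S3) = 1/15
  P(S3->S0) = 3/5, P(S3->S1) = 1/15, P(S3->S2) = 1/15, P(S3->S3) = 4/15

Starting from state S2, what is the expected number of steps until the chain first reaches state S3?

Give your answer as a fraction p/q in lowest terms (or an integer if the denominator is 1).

Answer: 2325/689

Derivation:
Let h_i = expected steps to first reach S3 from state i.
Boundary: h_S3 = 0.
First-step equations for the other states:
  h_S0 = 1 + 4/15*h_S0 + 1/5*h_S1 + 1/5*h_S2 + 1/3*h_S3
  h_S1 = 1 + 1/15*h_S0 + 1/15*h_S1 + 4/15*h_S2 + 3/5*h_S3
  h_S2 = 1 + 1/5*h_S0 + 3/5*h_S1 + 2/15*h_S2 + 1/15*h_S3

Substituting h_S3 = 0 and rearranging gives the linear system (I - Q) h = 1:
  [11/15, -1/5, -1/5] . (h_S0, h_S1, h_S2) = 1
  [-1/15, 14/15, -4/15] . (h_S0, h_S1, h_S2) = 1
  [-1/5, -3/5, 13/15] . (h_S0, h_S1, h_S2) = 1

Solving yields:
  h_S0 = 1995/689
  h_S1 = 1545/689
  h_S2 = 2325/689

Starting state is S2, so the expected hitting time is h_S2 = 2325/689.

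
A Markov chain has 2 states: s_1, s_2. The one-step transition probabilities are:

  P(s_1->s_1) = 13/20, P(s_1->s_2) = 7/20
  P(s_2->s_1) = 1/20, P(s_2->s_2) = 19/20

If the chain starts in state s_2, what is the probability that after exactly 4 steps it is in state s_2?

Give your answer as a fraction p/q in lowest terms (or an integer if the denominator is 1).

Computing P^4 by repeated multiplication:
P^1 =
  s_1: [13/20, 7/20]
  s_2: [1/20, 19/20]
P^2 =
  s_1: [11/25, 14/25]
  s_2: [2/25, 23/25]
P^3 =
  s_1: [157/500, 343/500]
  s_2: [49/500, 451/500]
P^4 =
  s_1: [149/625, 476/625]
  s_2: [68/625, 557/625]

(P^4)[s_2 -> s_2] = 557/625

Answer: 557/625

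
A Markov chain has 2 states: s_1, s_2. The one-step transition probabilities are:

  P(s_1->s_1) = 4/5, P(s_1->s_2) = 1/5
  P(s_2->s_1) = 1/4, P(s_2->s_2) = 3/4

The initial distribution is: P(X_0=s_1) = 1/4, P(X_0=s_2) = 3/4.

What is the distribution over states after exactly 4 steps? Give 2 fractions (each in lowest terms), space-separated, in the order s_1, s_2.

Propagating the distribution step by step (d_{t+1} = d_t * P):
d_0 = (s_1=1/4, s_2=3/4)
  d_1[s_1] = 1/4*4/5 + 3/4*1/4 = 31/80
  d_1[s_2] = 1/4*1/5 + 3/4*3/4 = 49/80
d_1 = (s_1=31/80, s_2=49/80)
  d_2[s_1] = 31/80*4/5 + 49/80*1/4 = 741/1600
  d_2[s_2] = 31/80*1/5 + 49/80*3/4 = 859/1600
d_2 = (s_1=741/1600, s_2=859/1600)
  d_3[s_1] = 741/1600*4/5 + 859/1600*1/4 = 16151/32000
  d_3[s_2] = 741/1600*1/5 + 859/1600*3/4 = 15849/32000
d_3 = (s_1=16151/32000, s_2=15849/32000)
  d_4[s_1] = 16151/32000*4/5 + 15849/32000*1/4 = 337661/640000
  d_4[s_2] = 16151/32000*1/5 + 15849/32000*3/4 = 302339/640000
d_4 = (s_1=337661/640000, s_2=302339/640000)

Answer: 337661/640000 302339/640000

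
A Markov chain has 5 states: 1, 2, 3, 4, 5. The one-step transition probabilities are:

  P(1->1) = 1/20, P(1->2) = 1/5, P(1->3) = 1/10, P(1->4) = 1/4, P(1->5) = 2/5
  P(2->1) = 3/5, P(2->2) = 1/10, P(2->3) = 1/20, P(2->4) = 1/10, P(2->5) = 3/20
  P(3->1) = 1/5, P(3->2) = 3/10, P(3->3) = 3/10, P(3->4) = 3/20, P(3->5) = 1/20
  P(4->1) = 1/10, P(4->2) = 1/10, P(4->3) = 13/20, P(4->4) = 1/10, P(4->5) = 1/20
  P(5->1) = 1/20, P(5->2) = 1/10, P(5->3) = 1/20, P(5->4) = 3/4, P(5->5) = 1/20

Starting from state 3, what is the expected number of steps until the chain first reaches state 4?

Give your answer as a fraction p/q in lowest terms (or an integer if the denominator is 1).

Let h_i = expected steps to first reach 4 from state i.
Boundary: h_4 = 0.
First-step equations for the other states:
  h_1 = 1 + 1/20*h_1 + 1/5*h_2 + 1/10*h_3 + 1/4*h_4 + 2/5*h_5
  h_2 = 1 + 3/5*h_1 + 1/10*h_2 + 1/20*h_3 + 1/10*h_4 + 3/20*h_5
  h_3 = 1 + 1/5*h_1 + 3/10*h_2 + 3/10*h_3 + 3/20*h_4 + 1/20*h_5
  h_5 = 1 + 1/20*h_1 + 1/10*h_2 + 1/20*h_3 + 3/4*h_4 + 1/20*h_5

Substituting h_4 = 0 and rearranging gives the linear system (I - Q) h = 1:
  [19/20, -1/5, -1/10, -2/5] . (h_1, h_2, h_3, h_5) = 1
  [-3/5, 9/10, -1/20, -3/20] . (h_1, h_2, h_3, h_5) = 1
  [-1/5, -3/10, 7/10, -1/20] . (h_1, h_2, h_3, h_5) = 1
  [-1/20, -1/10, -1/20, 19/20] . (h_1, h_2, h_3, h_5) = 1

Solving yields:
  h_1 = 46240/15457
  h_2 = 56045/15457
  h_3 = 61300/15457
  h_5 = 27830/15457

Starting state is 3, so the expected hitting time is h_3 = 61300/15457.

Answer: 61300/15457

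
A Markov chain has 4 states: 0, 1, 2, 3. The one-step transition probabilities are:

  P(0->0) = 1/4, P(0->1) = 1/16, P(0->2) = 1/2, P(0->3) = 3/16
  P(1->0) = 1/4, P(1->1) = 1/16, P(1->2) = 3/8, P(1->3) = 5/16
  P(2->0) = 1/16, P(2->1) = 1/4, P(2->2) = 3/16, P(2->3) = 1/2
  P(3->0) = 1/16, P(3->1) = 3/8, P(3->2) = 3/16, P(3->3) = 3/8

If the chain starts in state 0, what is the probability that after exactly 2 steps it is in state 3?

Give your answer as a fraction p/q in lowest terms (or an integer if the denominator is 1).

Answer: 99/256

Derivation:
Computing P^2 by repeated multiplication:
P^1 =
  0: [1/4, 1/16, 1/2, 3/16]
  1: [1/4, 1/16, 3/8, 5/16]
  2: [1/16, 1/4, 3/16, 1/2]
  3: [1/16, 3/8, 3/16, 3/8]
P^2 =
  0: [31/256, 55/256, 71/256, 99/256]
  1: [31/256, 59/256, 71/256, 95/256]
  2: [31/256, 65/256, 65/256, 95/256]
  3: [37/256, 55/256, 71/256, 93/256]

(P^2)[0 -> 3] = 99/256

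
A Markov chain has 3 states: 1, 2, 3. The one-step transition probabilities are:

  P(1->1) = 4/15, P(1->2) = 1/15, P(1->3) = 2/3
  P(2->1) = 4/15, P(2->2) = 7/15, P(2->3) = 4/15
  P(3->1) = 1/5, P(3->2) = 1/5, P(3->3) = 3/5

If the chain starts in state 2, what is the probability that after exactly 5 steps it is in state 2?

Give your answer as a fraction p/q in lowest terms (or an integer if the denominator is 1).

Answer: 175687/759375

Derivation:
Computing P^5 by repeated multiplication:
P^1 =
  1: [4/15, 1/15, 2/3]
  2: [4/15, 7/15, 4/15]
  3: [1/5, 1/5, 3/5]
P^2 =
  1: [2/9, 41/225, 134/225]
  2: [56/225, 13/45, 104/225]
  3: [17/75, 17/75, 41/75]
P^3 =
  1: [766/3375, 739/3375, 374/675]
  2: [796/3375, 823/3375, 1756/3375]
  3: [259/1125, 259/1125, 607/1125]
P^4 =
  1: [2326/10125, 11549/50625, 27446/50625]
  2: [11744/50625, 473/2025, 27056/50625]
  3: [3893/16875, 3893/16875, 9089/16875]
P^5 =
  1: [175054/759375, 174811/759375, 81902/151875]
  2: [175444/759375, 175687/759375, 408244/759375]
  3: [58411/253125, 58411/253125, 136303/253125]

(P^5)[2 -> 2] = 175687/759375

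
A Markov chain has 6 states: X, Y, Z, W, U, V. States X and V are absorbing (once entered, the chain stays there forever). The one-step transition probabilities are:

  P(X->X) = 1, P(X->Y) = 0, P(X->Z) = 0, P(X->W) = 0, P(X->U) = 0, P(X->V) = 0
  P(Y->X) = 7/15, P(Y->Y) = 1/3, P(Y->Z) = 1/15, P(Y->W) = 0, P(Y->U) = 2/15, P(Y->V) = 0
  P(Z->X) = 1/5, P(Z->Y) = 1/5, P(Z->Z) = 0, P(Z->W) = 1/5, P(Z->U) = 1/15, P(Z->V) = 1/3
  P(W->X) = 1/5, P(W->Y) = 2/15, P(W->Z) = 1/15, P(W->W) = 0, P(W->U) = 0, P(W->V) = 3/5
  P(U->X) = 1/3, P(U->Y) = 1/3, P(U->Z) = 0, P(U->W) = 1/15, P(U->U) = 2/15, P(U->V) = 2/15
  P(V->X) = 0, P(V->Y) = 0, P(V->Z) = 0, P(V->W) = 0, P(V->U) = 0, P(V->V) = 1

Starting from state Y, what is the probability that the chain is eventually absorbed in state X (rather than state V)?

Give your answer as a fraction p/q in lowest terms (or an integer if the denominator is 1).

Answer: 23291/25824

Derivation:
Let a_i = P(absorbed in X | start in state i).
Boundary conditions: a_X = 1, a_V = 0.
For each transient state i, a_i = sum_j P(i->j) * a_j:
  a_Y = 7/15*a_X + 1/3*a_Y + 1/15*a_Z + 0*a_W + 2/15*a_U + 0*a_V
  a_Z = 1/5*a_X + 1/5*a_Y + 0*a_Z + 1/5*a_W + 1/15*a_U + 1/3*a_V
  a_W = 1/5*a_X + 2/15*a_Y + 1/15*a_Z + 0*a_W + 0*a_U + 3/5*a_V
  a_U = 1/3*a_X + 1/3*a_Y + 0*a_Z + 1/15*a_W + 2/15*a_U + 2/15*a_V

Substituting a_X = 1 and a_V = 0, rearrange to (I - Q) a = r where r[i] = P(i -> X):
  [2/3, -1/15, 0, -2/15] . (a_Y, a_Z, a_W, a_U) = 7/15
  [-1/5, 1, -1/5, -1/15] . (a_Y, a_Z, a_W, a_U) = 1/5
  [-2/15, -1/15, 1, 0] . (a_Y, a_Z, a_W, a_U) = 1/5
  [-1/3, 0, -1/15, 13/15] . (a_Y, a_Z, a_W, a_U) = 1/3

Solving yields:
  a_Y = 23291/25824
  a_Z = 3239/6456
  a_W = 4567/12912
  a_U = 6531/8608

Starting state is Y, so the absorption probability is a_Y = 23291/25824.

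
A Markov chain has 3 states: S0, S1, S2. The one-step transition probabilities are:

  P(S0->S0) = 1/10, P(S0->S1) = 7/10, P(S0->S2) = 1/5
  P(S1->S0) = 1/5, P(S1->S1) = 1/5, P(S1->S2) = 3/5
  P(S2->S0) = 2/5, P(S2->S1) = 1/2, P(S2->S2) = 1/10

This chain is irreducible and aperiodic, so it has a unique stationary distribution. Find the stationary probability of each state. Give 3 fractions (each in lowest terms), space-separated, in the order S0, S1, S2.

Answer: 42/173 73/173 58/173

Derivation:
The stationary distribution satisfies pi = pi * P, i.e.:
  pi_S0 = 1/10*pi_S0 + 1/5*pi_S1 + 2/5*pi_S2
  pi_S1 = 7/10*pi_S0 + 1/5*pi_S1 + 1/2*pi_S2
  pi_S2 = 1/5*pi_S0 + 3/5*pi_S1 + 1/10*pi_S2
with normalization: pi_S0 + pi_S1 + pi_S2 = 1.

Using the first 2 balance equations plus normalization, the linear system A*pi = b is:
  [-9/10, 1/5, 2/5] . pi = 0
  [7/10, -4/5, 1/2] . pi = 0
  [1, 1, 1] . pi = 1

Solving yields:
  pi_S0 = 42/173
  pi_S1 = 73/173
  pi_S2 = 58/173

Verification (pi * P):
  42/173*1/10 + 73/173*1/5 + 58/173*2/5 = 42/173 = pi_S0  (ok)
  42/173*7/10 + 73/173*1/5 + 58/173*1/2 = 73/173 = pi_S1  (ok)
  42/173*1/5 + 73/173*3/5 + 58/173*1/10 = 58/173 = pi_S2  (ok)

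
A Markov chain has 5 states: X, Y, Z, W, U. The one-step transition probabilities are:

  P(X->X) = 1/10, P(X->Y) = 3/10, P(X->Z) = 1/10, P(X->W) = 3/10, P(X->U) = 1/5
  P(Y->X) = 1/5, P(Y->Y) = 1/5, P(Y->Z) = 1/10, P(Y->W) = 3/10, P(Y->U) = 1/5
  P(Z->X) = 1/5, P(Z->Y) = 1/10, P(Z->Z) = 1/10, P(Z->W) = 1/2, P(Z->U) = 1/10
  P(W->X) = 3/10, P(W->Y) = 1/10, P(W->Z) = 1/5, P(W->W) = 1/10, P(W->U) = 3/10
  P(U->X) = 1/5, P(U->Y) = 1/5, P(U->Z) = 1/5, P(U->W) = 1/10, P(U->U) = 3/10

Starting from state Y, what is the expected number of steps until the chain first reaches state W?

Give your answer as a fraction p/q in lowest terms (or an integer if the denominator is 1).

Let h_i = expected steps to first reach W from state i.
Boundary: h_W = 0.
First-step equations for the other states:
  h_X = 1 + 1/10*h_X + 3/10*h_Y + 1/10*h_Z + 3/10*h_W + 1/5*h_U
  h_Y = 1 + 1/5*h_X + 1/5*h_Y + 1/10*h_Z + 3/10*h_W + 1/5*h_U
  h_Z = 1 + 1/5*h_X + 1/10*h_Y + 1/10*h_Z + 1/2*h_W + 1/10*h_U
  h_U = 1 + 1/5*h_X + 1/5*h_Y + 1/5*h_Z + 1/10*h_W + 3/10*h_U

Substituting h_W = 0 and rearranging gives the linear system (I - Q) h = 1:
  [9/10, -3/10, -1/10, -1/5] . (h_X, h_Y, h_Z, h_U) = 1
  [-1/5, 4/5, -1/10, -1/5] . (h_X, h_Y, h_Z, h_U) = 1
  [-1/5, -1/10, 9/10, -1/10] . (h_X, h_Y, h_Z, h_U) = 1
  [-1/5, -1/5, -1/5, 7/10] . (h_X, h_Y, h_Z, h_U) = 1

Solving yields:
  h_X = 910/257
  h_Y = 910/257
  h_Z = 710/257
  h_U = 1090/257

Starting state is Y, so the expected hitting time is h_Y = 910/257.

Answer: 910/257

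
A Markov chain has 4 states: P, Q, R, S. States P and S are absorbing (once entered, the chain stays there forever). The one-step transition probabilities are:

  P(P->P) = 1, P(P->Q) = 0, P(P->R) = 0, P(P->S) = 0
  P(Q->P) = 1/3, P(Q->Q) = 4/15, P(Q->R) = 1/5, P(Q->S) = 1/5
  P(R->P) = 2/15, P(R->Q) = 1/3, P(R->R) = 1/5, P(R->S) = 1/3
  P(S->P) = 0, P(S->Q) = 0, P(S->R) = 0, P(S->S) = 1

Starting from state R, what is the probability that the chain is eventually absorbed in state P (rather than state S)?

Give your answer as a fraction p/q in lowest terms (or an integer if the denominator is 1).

Answer: 47/117

Derivation:
Let a_i = P(absorbed in P | start in state i).
Boundary conditions: a_P = 1, a_S = 0.
For each transient state i, a_i = sum_j P(i->j) * a_j:
  a_Q = 1/3*a_P + 4/15*a_Q + 1/5*a_R + 1/5*a_S
  a_R = 2/15*a_P + 1/3*a_Q + 1/5*a_R + 1/3*a_S

Substituting a_P = 1 and a_S = 0, rearrange to (I - Q) a = r where r[i] = P(i -> P):
  [11/15, -1/5] . (a_Q, a_R) = 1/3
  [-1/3, 4/5] . (a_Q, a_R) = 2/15

Solving yields:
  a_Q = 22/39
  a_R = 47/117

Starting state is R, so the absorption probability is a_R = 47/117.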